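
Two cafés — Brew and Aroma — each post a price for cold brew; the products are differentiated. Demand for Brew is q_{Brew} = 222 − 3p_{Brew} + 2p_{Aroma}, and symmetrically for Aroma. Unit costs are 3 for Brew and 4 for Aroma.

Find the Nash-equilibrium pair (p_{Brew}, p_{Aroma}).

Brew's profit: π = (p_{Brew} − 3)(222 − 3p_{Brew} + 2p_{Aroma}).
∂π/∂p_{Brew} = 231 − 6p_{Brew} + 2p_{Aroma} = 0 ⇒ p_{Brew} = 38.5 + (1/3)p_{Aroma}.
Similarly p_{Aroma} = 39 + (1/3)p_{Brew}.
Plugging p_{Aroma} into Brew's best response: p_{Brew} = 38.5 + (1/3)(39 + (1/3)p_{Brew}) ⇒ (8/9)p_{Brew} = 51.5, so p_{Brew} = 57.9375.
Then p_{Aroma} = 39 + (1/3)·57.9375 = 58.3125.

57.9375, 58.3125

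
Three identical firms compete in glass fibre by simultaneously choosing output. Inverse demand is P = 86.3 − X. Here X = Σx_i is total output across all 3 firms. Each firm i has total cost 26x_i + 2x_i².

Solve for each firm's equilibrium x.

7.5375

A representative firm's profit is π_i = x_i(86.3 − X) − 26x_i − 2x_i², with X = x_i + Σ_{j≠i} x_j.
First-order condition: 60.3 − 6x_i − Σ_{j≠i} x_j = 0.
In a symmetric equilibrium every firm chooses the same x, so Σ_{j≠i} x_j = 2x. The condition becomes 60.3 − 8x = 0, giving x = 60.3/8 = 7.5375.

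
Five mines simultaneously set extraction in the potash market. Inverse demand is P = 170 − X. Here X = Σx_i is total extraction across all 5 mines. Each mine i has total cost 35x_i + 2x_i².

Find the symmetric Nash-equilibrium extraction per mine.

A representative mine's profit is π_i = x_i(170 − X) − 35x_i − 2x_i², with X = x_i + Σ_{j≠i} x_j.
First-order condition: 135 − 6x_i − Σ_{j≠i} x_j = 0.
In a symmetric equilibrium every mine chooses the same x, so Σ_{j≠i} x_j = 4x. The condition becomes 135 − 10x = 0, giving x = 135/10 = 13.5.

13.5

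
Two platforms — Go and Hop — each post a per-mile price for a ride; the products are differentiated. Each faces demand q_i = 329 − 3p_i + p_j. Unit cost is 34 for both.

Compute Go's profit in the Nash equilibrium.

Go's profit: π = (p_{Go} − 34)(329 − 3p_{Go} + p_{Hop}).
∂π/∂p_{Go} = 431 − 6p_{Go} + p_{Hop} = 0 ⇒ p_{Go} = 431/6 + (1/6)p_{Hop}.
Setting p_{Go} = p_{Hop} in the reaction function: p_{Go} = 431/6 + (1/6)p_{Go}, so p_{Go} = (431/6) / (5/6) = 86.2.
q_{Go} = 329 − 3·86.2 + 86.2 = 156.6.
Profit = (86.2 − 34)·156.6 = 8174.52.

8174.52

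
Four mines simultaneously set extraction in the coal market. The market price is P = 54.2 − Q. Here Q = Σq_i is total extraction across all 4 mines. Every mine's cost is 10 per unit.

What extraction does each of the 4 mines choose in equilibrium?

A representative mine's profit is π_i = q_i(54.2 − Q) − 10q_i, with Q = q_i + Σ_{j≠i} q_j.
First-order condition: 44.2 − 2q_i − Σ_{j≠i} q_j = 0.
In a symmetric equilibrium every mine chooses the same q, so Σ_{j≠i} q_j = 3q. The condition becomes 44.2 − 5q = 0, giving q = 44.2/5 = 8.84.

8.84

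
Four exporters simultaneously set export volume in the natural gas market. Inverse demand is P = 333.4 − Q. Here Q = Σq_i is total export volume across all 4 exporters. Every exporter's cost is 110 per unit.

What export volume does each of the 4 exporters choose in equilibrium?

A representative exporter's profit is π_i = q_i(333.4 − Q) − 110q_i, with Q = q_i + Σ_{j≠i} q_j.
First-order condition: 223.4 − 2q_i − Σ_{j≠i} q_j = 0.
In a symmetric equilibrium every exporter chooses the same q, so Σ_{j≠i} q_j = 3q. The condition becomes 223.4 − 5q = 0, giving q = 223.4/5 = 44.68.

44.68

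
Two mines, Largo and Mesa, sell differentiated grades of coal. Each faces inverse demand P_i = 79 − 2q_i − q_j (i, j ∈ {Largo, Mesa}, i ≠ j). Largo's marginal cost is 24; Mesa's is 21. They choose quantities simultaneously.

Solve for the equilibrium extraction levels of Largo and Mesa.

Mine Largo's profit: π = q_{Largo}(79 − 2q_{Largo} − q_{Mesa}) − 24q_{Largo}.
∂π/∂q_{Largo} = 55 − 4q_{Largo} − q_{Mesa} = 0 ⇒ q_{Largo} = 13.75 − 0.25q_{Mesa}.
Similarly q_{Mesa} = 14.5 − 0.25q_{Largo}.
Solving the two reaction functions simultaneously: (1 − (−0.25)(−0.25))q_{Largo} = 13.75 − 0.25·14.5, so 0.9375q_{Largo} = 10.125 and q_{Largo} = 10.8.
Then q_{Mesa} = 14.5 − 0.25·10.8 = 11.8.

10.8, 11.8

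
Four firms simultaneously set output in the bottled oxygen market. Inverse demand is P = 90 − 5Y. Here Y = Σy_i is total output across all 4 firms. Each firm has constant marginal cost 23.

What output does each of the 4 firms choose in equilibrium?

A representative firm's profit is π_i = y_i(90 − 5Y) − 23y_i, with Y = y_i + Σ_{j≠i} y_j.
First-order condition: 67 − 10y_i − 5Σ_{j≠i} y_j = 0.
In a symmetric equilibrium every firm chooses the same y, so Σ_{j≠i} y_j = 3y. The condition becomes 67 − 25y = 0, giving y = 67/25 = 2.68.

2.68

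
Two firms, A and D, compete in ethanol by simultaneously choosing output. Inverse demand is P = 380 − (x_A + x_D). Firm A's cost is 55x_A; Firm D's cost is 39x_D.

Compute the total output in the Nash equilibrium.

222

Firm A's profit: π = x_A(380 − (x_A + x_D)) − 55x_A.
∂π/∂x_A = 325 − 2x_A − x_D = 0, so x_A = 162.5 − 0.5x_D.
By the same steps for D: x_D = 170.5 − 0.5x_A.
Solving the two reaction functions simultaneously: (1 − (−0.5)(−0.5))x_A = 162.5 − 0.5·170.5, so 0.75x_A = 77.25 and x_A = 103.
Then x_D = 170.5 − 0.5·103 = 119.
Total output: 103 + 119 = 222.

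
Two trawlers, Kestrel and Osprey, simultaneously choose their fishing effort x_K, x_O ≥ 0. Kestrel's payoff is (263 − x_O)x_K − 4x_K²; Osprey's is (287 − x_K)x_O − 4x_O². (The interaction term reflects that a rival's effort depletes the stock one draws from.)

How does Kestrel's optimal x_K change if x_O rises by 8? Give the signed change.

Expanding Kestrel's payoff: 263x_K − x_Ox_K − 4x_K².
∂π/∂x_K = 263 − x_O − 8x_K = 0, so x_K = 32.875 − 0.125x_O.
The reaction-function slope is −0.125, so an 8-unit rise in x_O moves x_K by −0.125 × 8 = −1. Kestrel's best response falls — the actions are strategic substitutes.

-1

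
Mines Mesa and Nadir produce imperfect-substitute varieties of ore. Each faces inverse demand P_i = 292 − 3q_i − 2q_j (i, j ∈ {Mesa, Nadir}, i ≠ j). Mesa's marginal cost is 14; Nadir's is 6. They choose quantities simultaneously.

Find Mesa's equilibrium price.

116.75

Mine Mesa's profit: π = q_{Mesa}(292 − 3q_{Mesa} − 2q_{Nadir}) − 14q_{Mesa}.
∂π/∂q_{Mesa} = 278 − 6q_{Mesa} − 2q_{Nadir} = 0 ⇒ q_{Mesa} = 139/3 − (1/3)q_{Nadir}.
Similarly q_{Nadir} = 143/3 − (1/3)q_{Mesa}.
Solving the two reaction functions simultaneously: (1 − (−1/3)(−1/3))q_{Mesa} = 139/3 − (1/3)·(143/3), so (8/9)q_{Mesa} = 274/9 and q_{Mesa} = 34.25.
Then q_{Nadir} = 143/3 − (1/3)·34.25 = 36.25.
P_{Mesa} = 292 − 3·34.25 − 2·36.25 = 116.75.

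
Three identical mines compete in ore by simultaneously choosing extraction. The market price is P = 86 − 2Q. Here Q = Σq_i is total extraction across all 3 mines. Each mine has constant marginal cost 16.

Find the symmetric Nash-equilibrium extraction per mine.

A representative mine's profit is π_i = q_i(86 − 2Q) − 16q_i, with Q = q_i + Σ_{j≠i} q_j.
First-order condition: 70 − 4q_i − 2Σ_{j≠i} q_j = 0.
With identical mines, set every q_j = q: then 70 − 4q − 4q = 0, i.e. q = 70/8 = 8.75.

8.75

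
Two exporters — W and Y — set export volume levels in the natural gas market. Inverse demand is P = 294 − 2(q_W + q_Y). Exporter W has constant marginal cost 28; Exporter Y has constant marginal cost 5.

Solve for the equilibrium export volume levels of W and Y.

40.5, 52

Exporter W's profit: π = q_W(294 − 2(q_W + q_Y)) − 28q_W.
∂π/∂q_W = 266 − 4q_W − 2q_Y = 0, so q_W = 66.5 − 0.5q_Y.
By the same steps for Y: q_Y = 72.25 − 0.5q_W.
Solving the two reaction functions simultaneously: (1 − (−0.5)(−0.5))q_W = 66.5 − 0.5·72.25, so 0.75q_W = 30.375 and q_W = 40.5.
Then q_Y = 72.25 − 0.5·40.5 = 52.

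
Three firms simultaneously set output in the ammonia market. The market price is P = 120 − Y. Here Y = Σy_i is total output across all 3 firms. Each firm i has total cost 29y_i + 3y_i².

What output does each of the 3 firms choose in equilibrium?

A representative firm's profit is π_i = y_i(120 − Y) − 29y_i − 3y_i², with Y = y_i + Σ_{j≠i} y_j.
First-order condition: 91 − 8y_i − Σ_{j≠i} y_j = 0.
With identical firms, set every y_j = y: then 91 − 8y − 2y = 0, i.e. y = 91/10 = 9.1.

9.1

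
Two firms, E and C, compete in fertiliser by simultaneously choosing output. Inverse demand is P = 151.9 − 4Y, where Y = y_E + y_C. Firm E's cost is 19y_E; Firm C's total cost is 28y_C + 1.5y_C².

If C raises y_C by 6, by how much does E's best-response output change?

-3

Firm E's profit: π = y_E(151.9 − 4(y_E + y_C)) − 19y_E.
∂π/∂y_E = 132.9 − 8y_E − 4y_C = 0, so y_E = 16.6125 − 0.5y_C.
The reaction-function slope is −0.5, so a 6-unit rise in y_C moves y_E by −0.5 × 6 = −3. E's best response falls — the actions are strategic substitutes.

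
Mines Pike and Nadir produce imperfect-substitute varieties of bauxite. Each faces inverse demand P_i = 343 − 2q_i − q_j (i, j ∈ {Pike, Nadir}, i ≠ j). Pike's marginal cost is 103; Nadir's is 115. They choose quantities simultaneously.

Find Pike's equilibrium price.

200.6

Mine Pike's profit: π = q_{Pike}(343 − 2q_{Pike} − q_{Nadir}) − 103q_{Pike}.
∂π/∂q_{Pike} = 240 − 4q_{Pike} − q_{Nadir} = 0 ⇒ q_{Pike} = 60 − 0.25q_{Nadir}.
Similarly q_{Nadir} = 57 − 0.25q_{Pike}.
Plugging q_{Nadir} into Pike's best response: q_{Pike} = 60 − 0.25(57 − 0.25q_{Pike}) ⇒ 0.9375q_{Pike} = 45.75, so q_{Pike} = 48.8.
Then q_{Nadir} = 57 − 0.25·48.8 = 44.8.
P_{Pike} = 343 − 2·48.8 − 44.8 = 200.6.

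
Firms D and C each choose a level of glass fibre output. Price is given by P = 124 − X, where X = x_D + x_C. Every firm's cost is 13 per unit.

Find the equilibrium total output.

Firm D's profit: π = x_D(124 − (x_D + x_C)) − 13x_D.
∂π/∂x_D = 111 − 2x_D − x_C = 0, so x_D = 55.5 − 0.5x_C.
By symmetry x_C = x_D; substituting into the reaction function, 1.5x_D = 55.5 and x_D = 37.
Total output: 37 + 37 = 74.

74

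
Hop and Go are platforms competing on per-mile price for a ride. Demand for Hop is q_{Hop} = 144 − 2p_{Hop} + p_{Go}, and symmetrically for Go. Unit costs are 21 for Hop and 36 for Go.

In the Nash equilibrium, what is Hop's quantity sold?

86

Hop's profit: π = (p_{Hop} − 21)(144 − 2p_{Hop} + p_{Go}).
∂π/∂p_{Hop} = 186 − 4p_{Hop} + p_{Go} = 0 ⇒ p_{Hop} = 46.5 + 0.25p_{Go}.
Similarly p_{Go} = 54 + 0.25p_{Hop}.
Plugging p_{Go} into Hop's best response: p_{Hop} = 46.5 + 0.25(54 + 0.25p_{Hop}) ⇒ 0.9375p_{Hop} = 60, so p_{Hop} = 64.
Then p_{Go} = 54 + 0.25·64 = 70.
q_{Hop} = 144 − 2·64 + 70 = 86.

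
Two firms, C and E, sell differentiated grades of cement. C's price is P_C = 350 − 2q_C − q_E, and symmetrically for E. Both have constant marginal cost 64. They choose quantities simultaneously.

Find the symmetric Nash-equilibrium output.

57.2

Firm C's profit: π = q_C(350 − 2q_C − q_E) − 64q_C.
∂π/∂q_C = 286 − 4q_C − q_E = 0 ⇒ q_C = 71.5 − 0.25q_E.
Setting q_C = q_E in the reaction function: q_C = 71.5 − 0.25q_C, so q_C = 71.5 / 1.25 = 57.2.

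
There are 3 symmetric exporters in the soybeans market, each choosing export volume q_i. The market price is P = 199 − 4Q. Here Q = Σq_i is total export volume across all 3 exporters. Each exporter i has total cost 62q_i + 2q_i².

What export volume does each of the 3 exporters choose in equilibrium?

6.85

A representative exporter's profit is π_i = q_i(199 − 4Q) − 62q_i − 2q_i², with Q = q_i + Σ_{j≠i} q_j.
First-order condition: 137 − 12q_i − 4Σ_{j≠i} q_j = 0.
Imposing symmetry (q_j = q for all j) turns Σ_{j≠i} q_j into 2q, so 137 = 20q and q = 6.85.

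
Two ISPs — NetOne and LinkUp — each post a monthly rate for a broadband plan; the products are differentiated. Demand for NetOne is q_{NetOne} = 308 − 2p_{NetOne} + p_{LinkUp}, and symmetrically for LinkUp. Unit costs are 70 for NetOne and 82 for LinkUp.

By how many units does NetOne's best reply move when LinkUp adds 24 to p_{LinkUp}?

6

NetOne's profit: π = (p_{NetOne} − 70)(308 − 2p_{NetOne} + p_{LinkUp}).
∂π/∂p_{NetOne} = 448 − 4p_{NetOne} + p_{LinkUp} = 0 ⇒ p_{NetOne} = 112 + 0.25p_{LinkUp}.
The reaction-function slope is 0.25, so a 24-unit rise in p_{LinkUp} moves p_{NetOne} by 0.25 × 24 = 6. NetOne's best response rises — the actions are strategic complements.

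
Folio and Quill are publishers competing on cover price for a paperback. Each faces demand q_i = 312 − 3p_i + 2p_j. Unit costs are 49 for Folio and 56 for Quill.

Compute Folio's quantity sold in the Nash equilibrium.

201.1875

Folio's profit: π = (p_{Folio} − 49)(312 − 3p_{Folio} + 2p_{Quill}).
∂π/∂p_{Folio} = 459 − 6p_{Folio} + 2p_{Quill} = 0 ⇒ p_{Folio} = 76.5 + (1/3)p_{Quill}.
Similarly p_{Quill} = 80 + (1/3)p_{Folio}.
Solving the two reaction functions simultaneously: (1 − (1/3)(1/3))p_{Folio} = 76.5 + (1/3)·80, so (8/9)p_{Folio} = 619/6 and p_{Folio} = 116.0625.
Then p_{Quill} = 80 + (1/3)·116.0625 = 118.6875.
q_{Folio} = 312 − 3·116.0625 + 2·118.6875 = 201.1875.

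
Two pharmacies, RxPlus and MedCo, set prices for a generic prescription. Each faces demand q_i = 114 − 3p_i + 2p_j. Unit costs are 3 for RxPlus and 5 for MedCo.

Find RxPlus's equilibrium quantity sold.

84.375

RxPlus's profit: π = (p_{RxPlus} − 3)(114 − 3p_{RxPlus} + 2p_{MedCo}).
∂π/∂p_{RxPlus} = 123 − 6p_{RxPlus} + 2p_{MedCo} = 0 ⇒ p_{RxPlus} = 20.5 + (1/3)p_{MedCo}.
Similarly p_{MedCo} = 21.5 + (1/3)p_{RxPlus}.
Substituting the second reaction function into the first: p_{RxPlus} = 20.5 + (1/3)(21.5 + (1/3)p_{RxPlus}), which gives (8/9)p_{RxPlus} = 83/3 ⇒ p_{RxPlus} = 31.125.
Then p_{MedCo} = 21.5 + (1/3)·31.125 = 31.875.
q_{RxPlus} = 114 − 3·31.125 + 2·31.875 = 84.375.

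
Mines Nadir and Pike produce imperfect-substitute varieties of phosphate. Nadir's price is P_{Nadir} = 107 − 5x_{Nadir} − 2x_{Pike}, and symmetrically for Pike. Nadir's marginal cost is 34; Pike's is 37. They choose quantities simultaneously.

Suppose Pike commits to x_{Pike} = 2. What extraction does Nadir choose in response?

6.9

Mine Nadir's profit: π = x_{Nadir}(107 − 5x_{Nadir} − 2x_{Pike}) − 34x_{Nadir}.
∂π/∂x_{Nadir} = 73 − 10x_{Nadir} − 2x_{Pike} = 0 ⇒ x_{Nadir} = 7.3 − 0.2x_{Pike}.
At x_{Pike} = 2: x_{Nadir} = 7.3 − 0.2·2 = 6.9.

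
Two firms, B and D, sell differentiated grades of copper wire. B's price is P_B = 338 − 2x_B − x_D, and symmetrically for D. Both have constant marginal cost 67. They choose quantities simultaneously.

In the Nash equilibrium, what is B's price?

175.4

Firm B's profit: π = x_B(338 − 2x_B − x_D) − 67x_B.
∂π/∂x_B = 271 − 4x_B − x_D = 0 ⇒ x_B = 67.75 − 0.25x_D.
By symmetry x_D = x_B; substituting into the reaction function, 1.25x_B = 67.75 and x_B = 54.2.
P_B = 338 − 2·54.2 − 54.2 = 175.4.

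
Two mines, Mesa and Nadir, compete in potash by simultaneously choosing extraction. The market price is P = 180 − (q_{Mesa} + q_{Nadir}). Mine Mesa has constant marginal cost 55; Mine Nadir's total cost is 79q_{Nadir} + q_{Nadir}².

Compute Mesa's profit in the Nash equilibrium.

Mine Mesa's profit: π = q_{Mesa}(180 − (q_{Mesa} + q_{Nadir})) − 55q_{Mesa}.
∂π/∂q_{Mesa} = 125 − 2q_{Mesa} − q_{Nadir} = 0, so q_{Mesa} = 62.5 − 0.5q_{Nadir}.
For Nadir: ∂π/∂q_{Nadir} = 101 − 4q_{Nadir} − q_{Mesa} = 0 ⇒ q_{Nadir} = 25.25 − 0.25q_{Mesa}.
Solving the two reaction functions simultaneously: (1 − (−0.5)(−0.25))q_{Mesa} = 62.5 − 0.5·25.25, so 0.875q_{Mesa} = 49.875 and q_{Mesa} = 57.
Then q_{Nadir} = 25.25 − 0.25·57 = 11.
Price P = 180 − 68 = 112.
Mesa's profit: (112 − 55)·57 = 3249.

3249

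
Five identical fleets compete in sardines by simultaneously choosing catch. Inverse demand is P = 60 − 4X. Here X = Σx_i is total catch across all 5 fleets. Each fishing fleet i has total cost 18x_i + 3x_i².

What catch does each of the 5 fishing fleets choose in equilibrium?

1.4

A representative fishing fleet's profit is π_i = x_i(60 − 4X) − 18x_i − 3x_i², with X = x_i + Σ_{j≠i} x_j.
First-order condition: 42 − 14x_i − 4Σ_{j≠i} x_j = 0.
With identical fishing fleets, set every x_j = x: then 42 − 14x − 16x = 0, i.e. x = 42/30 = 1.4.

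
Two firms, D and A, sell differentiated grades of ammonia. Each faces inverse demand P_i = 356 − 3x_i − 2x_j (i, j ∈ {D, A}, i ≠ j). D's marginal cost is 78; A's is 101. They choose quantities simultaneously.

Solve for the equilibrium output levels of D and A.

Firm D's profit: π = x_D(356 − 3x_D − 2x_A) − 78x_D.
∂π/∂x_D = 278 − 6x_D − 2x_A = 0 ⇒ x_D = 139/3 − (1/3)x_A.
Similarly x_A = 42.5 − (1/3)x_D.
Substituting the second reaction function into the first: x_D = 139/3 − (1/3)(42.5 − (1/3)x_D), which gives (8/9)x_D = 193/6 ⇒ x_D = 36.1875.
Then x_A = 42.5 − (1/3)·36.1875 = 30.4375.

36.1875, 30.4375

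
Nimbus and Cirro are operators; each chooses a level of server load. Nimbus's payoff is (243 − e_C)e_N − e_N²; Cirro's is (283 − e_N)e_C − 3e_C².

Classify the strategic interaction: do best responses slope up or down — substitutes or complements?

Expanding Nimbus's payoff: 243e_N − e_Ce_N − e_N².
∂π/∂e_N = 243 − e_C − 2e_N = 0, so e_N = 121.5 − 0.5e_C.
The best-response slope de_N/de_C = −0.5 < 0: the reaction function is downward-sloping, so the choices are strategic substitutes.

strategic substitutes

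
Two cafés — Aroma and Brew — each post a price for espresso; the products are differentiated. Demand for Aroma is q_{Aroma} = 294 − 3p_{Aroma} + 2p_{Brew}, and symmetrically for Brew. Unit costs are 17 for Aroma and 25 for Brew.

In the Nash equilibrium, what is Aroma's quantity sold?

Aroma's profit: π = (p_{Aroma} − 17)(294 − 3p_{Aroma} + 2p_{Brew}).
∂π/∂p_{Aroma} = 345 − 6p_{Aroma} + 2p_{Brew} = 0 ⇒ p_{Aroma} = 57.5 + (1/3)p_{Brew}.
Similarly p_{Brew} = 61.5 + (1/3)p_{Aroma}.
Solving the two reaction functions simultaneously: (1 − (1/3)(1/3))p_{Aroma} = 57.5 + (1/3)·61.5, so (8/9)p_{Aroma} = 78 and p_{Aroma} = 87.75.
Then p_{Brew} = 61.5 + (1/3)·87.75 = 90.75.
q_{Aroma} = 294 − 3·87.75 + 2·90.75 = 212.25.

212.25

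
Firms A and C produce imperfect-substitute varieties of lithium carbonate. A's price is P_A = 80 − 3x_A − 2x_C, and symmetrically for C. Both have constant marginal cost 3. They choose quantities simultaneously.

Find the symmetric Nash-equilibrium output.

9.625

Firm A's profit: π = x_A(80 − 3x_A − 2x_C) − 3x_A.
∂π/∂x_A = 77 − 6x_A − 2x_C = 0 ⇒ x_A = 77/6 − (1/3)x_C.
Setting x_A = x_C in the reaction function: x_A = 77/6 − (1/3)x_A, so x_A = (77/6) / (4/3) = 9.625.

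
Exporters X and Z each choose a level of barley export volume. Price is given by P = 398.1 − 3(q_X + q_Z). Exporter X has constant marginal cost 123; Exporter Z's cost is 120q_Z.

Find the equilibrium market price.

Exporter X's profit: π = q_X(398.1 − 3(q_X + q_Z)) − 123q_X.
∂π/∂q_X = 275.1 − 6q_X − 3q_Z = 0, so q_X = 45.85 − 0.5q_Z.
By the same steps for Z: q_Z = 46.35 − 0.5q_X.
Solving the two reaction functions simultaneously: (1 − (−0.5)(−0.5))q_X = 45.85 − 0.5·46.35, so 0.75q_X = 22.675 and q_X = 907/30.
Then q_Z = 46.35 − 0.5·(907/30) = 937/30.
Equilibrium price: P = 398.1 − 3·(922/15) = 213.7.

213.7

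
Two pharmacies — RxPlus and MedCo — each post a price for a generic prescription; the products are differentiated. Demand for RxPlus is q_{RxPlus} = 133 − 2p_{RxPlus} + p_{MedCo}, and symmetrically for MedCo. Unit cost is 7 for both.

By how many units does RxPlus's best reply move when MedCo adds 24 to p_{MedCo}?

RxPlus's profit: π = (p_{RxPlus} − 7)(133 − 2p_{RxPlus} + p_{MedCo}).
∂π/∂p_{RxPlus} = 147 − 4p_{RxPlus} + p_{MedCo} = 0 ⇒ p_{RxPlus} = 36.75 + 0.25p_{MedCo}.
The reaction-function slope is 0.25, so a 24-unit rise in p_{MedCo} moves p_{RxPlus} by 0.25 × 24 = 6. RxPlus's best response rises — the actions are strategic complements.

6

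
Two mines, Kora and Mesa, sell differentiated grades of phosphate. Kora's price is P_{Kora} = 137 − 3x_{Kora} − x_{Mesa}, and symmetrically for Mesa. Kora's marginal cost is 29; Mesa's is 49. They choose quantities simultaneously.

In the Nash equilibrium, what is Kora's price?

Mine Kora's profit: π = x_{Kora}(137 − 3x_{Kora} − x_{Mesa}) − 29x_{Kora}.
∂π/∂x_{Kora} = 108 − 6x_{Kora} − x_{Mesa} = 0 ⇒ x_{Kora} = 18 − (1/6)x_{Mesa}.
Similarly x_{Mesa} = 44/3 − (1/6)x_{Kora}.
Solving the two reaction functions simultaneously: (1 − (−1/6)(−1/6))x_{Kora} = 18 − (1/6)·(44/3), so (35/36)x_{Kora} = 140/9 and x_{Kora} = 16.
Then x_{Mesa} = 44/3 − (1/6)·16 = 12.
P_{Kora} = 137 − 3·16 − 12 = 77.

77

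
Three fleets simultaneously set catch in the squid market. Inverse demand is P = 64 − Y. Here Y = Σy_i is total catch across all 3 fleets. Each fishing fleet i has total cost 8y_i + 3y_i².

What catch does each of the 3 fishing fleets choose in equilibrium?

5.6

A representative fishing fleet's profit is π_i = y_i(64 − Y) − 8y_i − 3y_i², with Y = y_i + Σ_{j≠i} y_j.
First-order condition: 56 − 8y_i − Σ_{j≠i} y_j = 0.
In a symmetric equilibrium every fishing fleet chooses the same y, so Σ_{j≠i} y_j = 2y. The condition becomes 56 − 10y = 0, giving y = 56/10 = 5.6.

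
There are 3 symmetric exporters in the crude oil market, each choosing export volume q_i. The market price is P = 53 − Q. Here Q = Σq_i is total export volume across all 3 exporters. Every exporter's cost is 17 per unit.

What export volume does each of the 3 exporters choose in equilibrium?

A representative exporter's profit is π_i = q_i(53 − Q) − 17q_i, with Q = q_i + Σ_{j≠i} q_j.
First-order condition: 36 − 2q_i − Σ_{j≠i} q_j = 0.
With identical exporters, set every q_j = q: then 36 − 2q − 2q = 0, i.e. q = 36/4 = 9.

9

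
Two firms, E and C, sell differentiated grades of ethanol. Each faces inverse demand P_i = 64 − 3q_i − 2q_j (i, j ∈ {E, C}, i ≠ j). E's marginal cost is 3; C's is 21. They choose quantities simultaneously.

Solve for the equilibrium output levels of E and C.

Firm E's profit: π = q_E(64 − 3q_E − 2q_C) − 3q_E.
∂π/∂q_E = 61 − 6q_E − 2q_C = 0 ⇒ q_E = 61/6 − (1/3)q_C.
Similarly q_C = 43/6 − (1/3)q_E.
Solving the two reaction functions simultaneously: (1 − (−1/3)(−1/3))q_E = 61/6 − (1/3)·(43/6), so (8/9)q_E = 70/9 and q_E = 8.75.
Then q_C = 43/6 − (1/3)·8.75 = 4.25.

8.75, 4.25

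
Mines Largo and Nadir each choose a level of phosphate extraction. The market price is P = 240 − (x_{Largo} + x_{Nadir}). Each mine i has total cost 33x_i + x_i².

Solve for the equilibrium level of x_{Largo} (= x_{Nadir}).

Mine Largo's profit: π = x_{Largo}(240 − (x_{Largo} + x_{Nadir})) − 33x_{Largo} − x_{Largo}².
∂π/∂x_{Largo} = 207 − 4x_{Largo} − x_{Nadir} = 0, so x_{Largo} = 51.75 − 0.25x_{Nadir}.
The game is symmetric, so in equilibrium x_{Nadir} = x_{Largo}: the reaction function gives 1.25x_{Largo} = 51.75, hence x_{Largo} = 41.4.

41.4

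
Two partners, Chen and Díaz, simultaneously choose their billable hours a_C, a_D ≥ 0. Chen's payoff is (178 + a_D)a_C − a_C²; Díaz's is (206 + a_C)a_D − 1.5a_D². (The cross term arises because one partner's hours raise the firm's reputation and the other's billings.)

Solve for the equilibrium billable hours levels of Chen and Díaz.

Expanding Chen's payoff: 178a_C + a_Da_C − a_C².
∂π/∂a_C = 178 + a_D − 2a_C = 0, so a_C = 89 + 0.5a_D.
Likewise for Díaz: a_D = 206/3 + (1/3)a_C.
Solving the two reaction functions simultaneously: (1 − (0.5)(1/3))a_C = 89 + 0.5·(206/3), so (5/6)a_C = 370/3 and a_C = 148.
Then a_D = 206/3 + (1/3)·148 = 118.

148, 118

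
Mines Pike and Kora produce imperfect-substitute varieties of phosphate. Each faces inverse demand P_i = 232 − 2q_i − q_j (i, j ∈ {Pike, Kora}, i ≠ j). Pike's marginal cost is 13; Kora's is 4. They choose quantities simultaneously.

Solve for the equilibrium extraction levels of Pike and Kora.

43.2, 46.2

Mine Pike's profit: π = q_{Pike}(232 − 2q_{Pike} − q_{Kora}) − 13q_{Pike}.
∂π/∂q_{Pike} = 219 − 4q_{Pike} − q_{Kora} = 0 ⇒ q_{Pike} = 54.75 − 0.25q_{Kora}.
Similarly q_{Kora} = 57 − 0.25q_{Pike}.
Substituting the second reaction function into the first: q_{Pike} = 54.75 − 0.25(57 − 0.25q_{Pike}), which gives 0.9375q_{Pike} = 40.5 ⇒ q_{Pike} = 43.2.
Then q_{Kora} = 57 − 0.25·43.2 = 46.2.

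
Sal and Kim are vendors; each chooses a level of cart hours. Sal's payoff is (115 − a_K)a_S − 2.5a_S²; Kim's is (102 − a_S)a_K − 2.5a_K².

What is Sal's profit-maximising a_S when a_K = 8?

Expanding Sal's payoff: 115a_S − a_Ka_S − 2.5a_S².
∂π/∂a_S = 115 − a_K − 5a_S = 0, so a_S = 23 − 0.2a_K.
At a_K = 8: a_S = 23 − 0.2·8 = 21.4.

21.4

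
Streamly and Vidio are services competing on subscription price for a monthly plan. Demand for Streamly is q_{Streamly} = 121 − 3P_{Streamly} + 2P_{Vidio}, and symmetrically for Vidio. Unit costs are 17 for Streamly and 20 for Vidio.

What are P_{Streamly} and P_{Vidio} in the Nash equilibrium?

43.5625, 44.6875

Streamly's profit: π = (P_{Streamly} − 17)(121 − 3P_{Streamly} + 2P_{Vidio}).
∂π/∂P_{Streamly} = 172 − 6P_{Streamly} + 2P_{Vidio} = 0 ⇒ P_{Streamly} = 86/3 + (1/3)P_{Vidio}.
Similarly P_{Vidio} = 181/6 + (1/3)P_{Streamly}.
Plugging P_{Vidio} into Streamly's best response: P_{Streamly} = 86/3 + (1/3)(181/6 + (1/3)P_{Streamly}) ⇒ (8/9)P_{Streamly} = 697/18, so P_{Streamly} = 43.5625.
Then P_{Vidio} = 181/6 + (1/3)·43.5625 = 44.6875.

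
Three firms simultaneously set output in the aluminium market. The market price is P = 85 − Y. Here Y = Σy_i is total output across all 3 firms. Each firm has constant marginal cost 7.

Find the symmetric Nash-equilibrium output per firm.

A representative firm's profit is π_i = y_i(85 − Y) − 7y_i, with Y = y_i + Σ_{j≠i} y_j.
First-order condition: 78 − 2y_i − Σ_{j≠i} y_j = 0.
With identical firms, set every y_j = y: then 78 − 2y − 2y = 0, i.e. y = 78/4 = 19.5.

19.5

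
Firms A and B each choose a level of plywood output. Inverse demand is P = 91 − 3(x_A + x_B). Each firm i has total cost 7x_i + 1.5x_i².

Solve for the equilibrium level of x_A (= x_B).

7

Firm A's profit: π = x_A(91 − 3(x_A + x_B)) − 7x_A − 1.5x_A².
∂π/∂x_A = 84 − 9x_A − 3x_B = 0, so x_A = 28/3 − (1/3)x_B.
By symmetry x_B = x_A; substituting into the reaction function, (4/3)x_A = 28/3 and x_A = 7.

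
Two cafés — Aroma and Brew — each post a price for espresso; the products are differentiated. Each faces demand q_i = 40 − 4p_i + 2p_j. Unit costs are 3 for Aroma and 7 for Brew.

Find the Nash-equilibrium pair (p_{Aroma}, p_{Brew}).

9.2, 10.8

Aroma's profit: π = (p_{Aroma} − 3)(40 − 4p_{Aroma} + 2p_{Brew}).
∂π/∂p_{Aroma} = 52 − 8p_{Aroma} + 2p_{Brew} = 0 ⇒ p_{Aroma} = 6.5 + 0.25p_{Brew}.
Similarly p_{Brew} = 8.5 + 0.25p_{Aroma}.
Plugging p_{Brew} into Aroma's best response: p_{Aroma} = 6.5 + 0.25(8.5 + 0.25p_{Aroma}) ⇒ 0.9375p_{Aroma} = 8.625, so p_{Aroma} = 9.2.
Then p_{Brew} = 8.5 + 0.25·9.2 = 10.8.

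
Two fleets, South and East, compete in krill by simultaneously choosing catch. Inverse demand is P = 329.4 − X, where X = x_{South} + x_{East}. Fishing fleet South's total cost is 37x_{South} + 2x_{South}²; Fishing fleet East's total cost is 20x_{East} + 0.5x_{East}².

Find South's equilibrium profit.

Fishing fleet South's profit: π = x_{South}(329.4 − (x_{South} + x_{East})) − 37x_{South} − 2x_{South}².
∂π/∂x_{South} = 292.4 − 6x_{South} − x_{East} = 0, so x_{South} = 731/15 − (1/6)x_{East}.
For East: ∂π/∂x_{East} = 309.4 − 3x_{East} − x_{South} = 0 ⇒ x_{East} = 1547/15 − (1/3)x_{South}.
Substituting the second reaction function into the first: x_{South} = 731/15 − (1/6)(1547/15 − (1/3)x_{South}), which gives (17/18)x_{South} = 2839/90 ⇒ x_{South} = 33.4.
Then x_{East} = 1547/15 − (1/3)·33.4 = 92.
Price P = 329.4 − 125.4 = 204.
South's profit: (204 − 37)·33.4 − 2(33.4)² = 3346.68.

3346.68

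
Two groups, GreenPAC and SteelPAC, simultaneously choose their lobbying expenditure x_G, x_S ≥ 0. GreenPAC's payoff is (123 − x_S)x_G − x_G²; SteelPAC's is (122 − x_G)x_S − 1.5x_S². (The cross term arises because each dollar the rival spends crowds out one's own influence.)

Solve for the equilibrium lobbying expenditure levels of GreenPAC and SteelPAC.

Expanding GreenPAC's payoff: 123x_G − x_Sx_G − x_G².
∂π/∂x_G = 123 − x_S − 2x_G = 0, so x_G = 61.5 − 0.5x_S.
Likewise for SteelPAC: x_S = 122/3 − (1/3)x_G.
Solving the two reaction functions simultaneously: (1 − (−0.5)(−1/3))x_G = 61.5 − 0.5·(122/3), so (5/6)x_G = 247/6 and x_G = 49.4.
Then x_S = 122/3 − (1/3)·49.4 = 24.2.

49.4, 24.2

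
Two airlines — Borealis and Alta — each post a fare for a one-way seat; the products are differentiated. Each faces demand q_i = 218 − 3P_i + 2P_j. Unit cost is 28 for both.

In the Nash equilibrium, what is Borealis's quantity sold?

Borealis's profit: π = (P_{Borealis} − 28)(218 − 3P_{Borealis} + 2P_{Alta}).
∂π/∂P_{Borealis} = 302 − 6P_{Borealis} + 2P_{Alta} = 0 ⇒ P_{Borealis} = 151/3 + (1/3)P_{Alta}.
By symmetry P_{Alta} = P_{Borealis}; substituting into the reaction function, (2/3)P_{Borealis} = 151/3 and P_{Borealis} = 75.5.
q_{Borealis} = 218 − 3·75.5 + 2·75.5 = 142.5.

142.5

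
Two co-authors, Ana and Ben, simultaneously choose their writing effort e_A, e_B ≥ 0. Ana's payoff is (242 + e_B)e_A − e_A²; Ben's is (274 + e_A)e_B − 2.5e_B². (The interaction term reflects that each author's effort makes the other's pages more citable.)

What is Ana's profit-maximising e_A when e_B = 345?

Expanding Ana's payoff: 242e_A + e_Be_A − e_A².
∂π/∂e_A = 242 + e_B − 2e_A = 0, so e_A = 121 + 0.5e_B.
At e_B = 345: e_A = 121 + 0.5·345 = 293.5.

293.5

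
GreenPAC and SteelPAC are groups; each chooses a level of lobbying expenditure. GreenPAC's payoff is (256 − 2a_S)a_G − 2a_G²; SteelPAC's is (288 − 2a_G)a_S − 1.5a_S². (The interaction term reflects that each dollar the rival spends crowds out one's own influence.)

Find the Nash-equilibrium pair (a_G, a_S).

24, 80

Expanding GreenPAC's payoff: 256a_G − 2a_Sa_G − 2a_G².
∂π/∂a_G = 256 − 2a_S − 4a_G = 0, so a_G = 64 − 0.5a_S.
Likewise for SteelPAC: a_S = 96 − (2/3)a_G.
Plugging a_S into GreenPAC's best response: a_G = 64 − 0.5(96 − (2/3)a_G) ⇒ (2/3)a_G = 16, so a_G = 24.
Then a_S = 96 − (2/3)·24 = 80.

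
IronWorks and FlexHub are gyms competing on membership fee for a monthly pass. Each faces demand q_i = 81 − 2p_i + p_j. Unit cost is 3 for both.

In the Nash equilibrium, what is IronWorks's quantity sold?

IronWorks's profit: π = (p_{IronWorks} − 3)(81 − 2p_{IronWorks} + p_{FlexHub}).
∂π/∂p_{IronWorks} = 87 − 4p_{IronWorks} + p_{FlexHub} = 0 ⇒ p_{IronWorks} = 21.75 + 0.25p_{FlexHub}.
The game is symmetric, so in equilibrium p_{FlexHub} = p_{IronWorks}: the reaction function gives 0.75p_{IronWorks} = 21.75, hence p_{IronWorks} = 29.
q_{IronWorks} = 81 − 2·29 + 29 = 52.

52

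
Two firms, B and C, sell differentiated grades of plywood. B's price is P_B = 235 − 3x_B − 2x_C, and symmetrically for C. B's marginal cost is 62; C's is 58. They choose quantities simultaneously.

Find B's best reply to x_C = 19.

22.5

Firm B's profit: π = x_B(235 − 3x_B − 2x_C) − 62x_B.
∂π/∂x_B = 173 − 6x_B − 2x_C = 0 ⇒ x_B = 173/6 − (1/3)x_C.
At x_C = 19: x_B = 173/6 − (1/3)·19 = 22.5.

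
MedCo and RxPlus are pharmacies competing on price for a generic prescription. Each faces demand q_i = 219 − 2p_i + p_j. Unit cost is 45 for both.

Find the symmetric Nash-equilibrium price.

103

MedCo's profit: π = (p_{MedCo} − 45)(219 − 2p_{MedCo} + p_{RxPlus}).
∂π/∂p_{MedCo} = 309 − 4p_{MedCo} + p_{RxPlus} = 0 ⇒ p_{MedCo} = 77.25 + 0.25p_{RxPlus}.
By symmetry p_{RxPlus} = p_{MedCo}; substituting into the reaction function, 0.75p_{MedCo} = 77.25 and p_{MedCo} = 103.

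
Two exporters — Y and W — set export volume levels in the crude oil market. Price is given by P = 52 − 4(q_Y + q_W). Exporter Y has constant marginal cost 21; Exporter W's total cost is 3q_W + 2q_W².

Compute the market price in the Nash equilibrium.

29.8

Exporter Y's profit: π = q_Y(52 − 4(q_Y + q_W)) − 21q_Y.
∂π/∂q_Y = 31 − 8q_Y − 4q_W = 0, so q_Y = 3.875 − 0.5q_W.
For W: ∂π/∂q_W = 49 − 12q_W − 4q_Y = 0 ⇒ q_W = 49/12 − (1/3)q_Y.
Solving the two reaction functions simultaneously: (1 − (−0.5)(−1/3))q_Y = 3.875 − 0.5·(49/12), so (5/6)q_Y = 11/6 and q_Y = 2.2.
Then q_W = 49/12 − (1/3)·2.2 = 3.35.
Equilibrium price: P = 52 − 4·5.55 = 29.8.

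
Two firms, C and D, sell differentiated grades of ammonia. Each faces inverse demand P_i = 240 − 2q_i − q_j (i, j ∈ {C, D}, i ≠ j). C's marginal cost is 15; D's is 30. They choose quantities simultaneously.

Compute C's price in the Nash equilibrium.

Firm C's profit: π = q_C(240 − 2q_C − q_D) − 15q_C.
∂π/∂q_C = 225 − 4q_C − q_D = 0 ⇒ q_C = 56.25 − 0.25q_D.
Similarly q_D = 52.5 − 0.25q_C.
Plugging q_D into C's best response: q_C = 56.25 − 0.25(52.5 − 0.25q_C) ⇒ 0.9375q_C = 43.125, so q_C = 46.
Then q_D = 52.5 − 0.25·46 = 41.
P_C = 240 − 2·46 − 41 = 107.

107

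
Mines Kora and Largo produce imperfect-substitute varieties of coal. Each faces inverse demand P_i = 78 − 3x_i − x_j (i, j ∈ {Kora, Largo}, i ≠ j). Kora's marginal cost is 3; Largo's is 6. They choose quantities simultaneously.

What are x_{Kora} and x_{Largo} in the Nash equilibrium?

10.8, 10.2

Mine Kora's profit: π = x_{Kora}(78 − 3x_{Kora} − x_{Largo}) − 3x_{Kora}.
∂π/∂x_{Kora} = 75 − 6x_{Kora} − x_{Largo} = 0 ⇒ x_{Kora} = 12.5 − (1/6)x_{Largo}.
Similarly x_{Largo} = 12 − (1/6)x_{Kora}.
Plugging x_{Largo} into Kora's best response: x_{Kora} = 12.5 − (1/6)(12 − (1/6)x_{Kora}) ⇒ (35/36)x_{Kora} = 10.5, so x_{Kora} = 10.8.
Then x_{Largo} = 12 − (1/6)·10.8 = 10.2.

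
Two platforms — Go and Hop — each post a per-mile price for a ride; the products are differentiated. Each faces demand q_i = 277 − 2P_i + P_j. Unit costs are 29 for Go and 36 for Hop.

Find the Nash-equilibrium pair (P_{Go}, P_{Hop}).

112.6, 115.4

Go's profit: π = (P_{Go} − 29)(277 − 2P_{Go} + P_{Hop}).
∂π/∂P_{Go} = 335 − 4P_{Go} + P_{Hop} = 0 ⇒ P_{Go} = 83.75 + 0.25P_{Hop}.
Similarly P_{Hop} = 87.25 + 0.25P_{Go}.
Solving the two reaction functions simultaneously: (1 − (0.25)(0.25))P_{Go} = 83.75 + 0.25·87.25, so 0.9375P_{Go} = 105.5625 and P_{Go} = 112.6.
Then P_{Hop} = 87.25 + 0.25·112.6 = 115.4.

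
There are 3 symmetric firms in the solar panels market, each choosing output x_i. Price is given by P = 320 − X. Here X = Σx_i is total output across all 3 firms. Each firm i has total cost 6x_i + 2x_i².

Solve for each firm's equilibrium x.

A representative firm's profit is π_i = x_i(320 − X) − 6x_i − 2x_i², with X = x_i + Σ_{j≠i} x_j.
First-order condition: 314 − 6x_i − Σ_{j≠i} x_j = 0.
With identical firms, set every x_j = x: then 314 − 6x − 2x = 0, i.e. x = 314/8 = 39.25.

39.25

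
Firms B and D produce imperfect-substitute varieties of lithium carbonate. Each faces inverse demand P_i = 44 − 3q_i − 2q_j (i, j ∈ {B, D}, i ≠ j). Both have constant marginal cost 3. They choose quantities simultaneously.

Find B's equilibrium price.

18.375

Firm B's profit: π = q_B(44 − 3q_B − 2q_D) − 3q_B.
∂π/∂q_B = 41 − 6q_B − 2q_D = 0 ⇒ q_B = 41/6 − (1/3)q_D.
By symmetry q_D = q_B; substituting into the reaction function, (4/3)q_B = 41/6 and q_B = 5.125.
P_B = 44 − 3·5.125 − 2·5.125 = 18.375.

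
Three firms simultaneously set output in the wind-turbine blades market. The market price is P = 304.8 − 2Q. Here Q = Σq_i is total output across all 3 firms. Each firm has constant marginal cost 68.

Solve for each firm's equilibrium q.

A representative firm's profit is π_i = q_i(304.8 − 2Q) − 68q_i, with Q = q_i + Σ_{j≠i} q_j.
First-order condition: 236.8 − 4q_i − 2Σ_{j≠i} q_j = 0.
Imposing symmetry (q_j = q for all j) turns Σ_{j≠i} q_j into 2q, so 236.8 = 8q and q = 29.6.

29.6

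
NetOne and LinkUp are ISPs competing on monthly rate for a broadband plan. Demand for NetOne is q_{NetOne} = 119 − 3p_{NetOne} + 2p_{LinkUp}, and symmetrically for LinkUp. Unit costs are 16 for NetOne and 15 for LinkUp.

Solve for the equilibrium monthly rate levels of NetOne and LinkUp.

41.5625, 41.1875

NetOne's profit: π = (p_{NetOne} − 16)(119 − 3p_{NetOne} + 2p_{LinkUp}).
∂π/∂p_{NetOne} = 167 − 6p_{NetOne} + 2p_{LinkUp} = 0 ⇒ p_{NetOne} = 167/6 + (1/3)p_{LinkUp}.
Similarly p_{LinkUp} = 82/3 + (1/3)p_{NetOne}.
Plugging p_{LinkUp} into NetOne's best response: p_{NetOne} = 167/6 + (1/3)(82/3 + (1/3)p_{NetOne}) ⇒ (8/9)p_{NetOne} = 665/18, so p_{NetOne} = 41.5625.
Then p_{LinkUp} = 82/3 + (1/3)·41.5625 = 41.1875.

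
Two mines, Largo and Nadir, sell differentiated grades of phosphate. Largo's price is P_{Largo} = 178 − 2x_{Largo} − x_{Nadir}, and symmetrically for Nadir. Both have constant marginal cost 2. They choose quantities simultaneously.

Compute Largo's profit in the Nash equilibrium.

2478.08

Mine Largo's profit: π = x_{Largo}(178 − 2x_{Largo} − x_{Nadir}) − 2x_{Largo}.
∂π/∂x_{Largo} = 176 − 4x_{Largo} − x_{Nadir} = 0 ⇒ x_{Largo} = 44 − 0.25x_{Nadir}.
The game is symmetric, so in equilibrium x_{Nadir} = x_{Largo}: the reaction function gives 1.25x_{Largo} = 44, hence x_{Largo} = 35.2.
P_{Largo} = 178 − 2·35.2 − 35.2 = 72.4.
Profit = (72.4 − 2)·35.2 = 2478.08.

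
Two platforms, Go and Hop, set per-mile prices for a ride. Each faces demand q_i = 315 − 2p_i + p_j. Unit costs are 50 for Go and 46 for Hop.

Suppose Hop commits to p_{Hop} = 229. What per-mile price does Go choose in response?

161

Go's profit: π = (p_{Go} − 50)(315 − 2p_{Go} + p_{Hop}).
∂π/∂p_{Go} = 415 − 4p_{Go} + p_{Hop} = 0 ⇒ p_{Go} = 103.75 + 0.25p_{Hop}.
At p_{Hop} = 229: p_{Go} = 103.75 + 0.25·229 = 161.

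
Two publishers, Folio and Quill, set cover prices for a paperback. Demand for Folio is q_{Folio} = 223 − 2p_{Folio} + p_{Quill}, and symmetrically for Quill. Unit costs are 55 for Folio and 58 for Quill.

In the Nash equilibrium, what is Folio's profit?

Folio's profit: π = (p_{Folio} − 55)(223 − 2p_{Folio} + p_{Quill}).
∂π/∂p_{Folio} = 333 − 4p_{Folio} + p_{Quill} = 0 ⇒ p_{Folio} = 83.25 + 0.25p_{Quill}.
Similarly p_{Quill} = 84.75 + 0.25p_{Folio}.
Plugging p_{Quill} into Folio's best response: p_{Folio} = 83.25 + 0.25(84.75 + 0.25p_{Folio}) ⇒ 0.9375p_{Folio} = 104.4375, so p_{Folio} = 111.4.
Then p_{Quill} = 84.75 + 0.25·111.4 = 112.6.
q_{Folio} = 223 − 2·111.4 + 112.6 = 112.8.
Profit = (111.4 − 55)·112.8 = 6361.92.

6361.92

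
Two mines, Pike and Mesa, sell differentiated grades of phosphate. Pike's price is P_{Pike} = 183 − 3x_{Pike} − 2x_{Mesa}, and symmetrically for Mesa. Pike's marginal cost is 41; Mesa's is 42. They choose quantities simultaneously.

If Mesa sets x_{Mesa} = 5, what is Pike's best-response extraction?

Mine Pike's profit: π = x_{Pike}(183 − 3x_{Pike} − 2x_{Mesa}) − 41x_{Pike}.
∂π/∂x_{Pike} = 142 − 6x_{Pike} − 2x_{Mesa} = 0 ⇒ x_{Pike} = 71/3 − (1/3)x_{Mesa}.
At x_{Mesa} = 5: x_{Pike} = 71/3 − (1/3)·5 = 22.

22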